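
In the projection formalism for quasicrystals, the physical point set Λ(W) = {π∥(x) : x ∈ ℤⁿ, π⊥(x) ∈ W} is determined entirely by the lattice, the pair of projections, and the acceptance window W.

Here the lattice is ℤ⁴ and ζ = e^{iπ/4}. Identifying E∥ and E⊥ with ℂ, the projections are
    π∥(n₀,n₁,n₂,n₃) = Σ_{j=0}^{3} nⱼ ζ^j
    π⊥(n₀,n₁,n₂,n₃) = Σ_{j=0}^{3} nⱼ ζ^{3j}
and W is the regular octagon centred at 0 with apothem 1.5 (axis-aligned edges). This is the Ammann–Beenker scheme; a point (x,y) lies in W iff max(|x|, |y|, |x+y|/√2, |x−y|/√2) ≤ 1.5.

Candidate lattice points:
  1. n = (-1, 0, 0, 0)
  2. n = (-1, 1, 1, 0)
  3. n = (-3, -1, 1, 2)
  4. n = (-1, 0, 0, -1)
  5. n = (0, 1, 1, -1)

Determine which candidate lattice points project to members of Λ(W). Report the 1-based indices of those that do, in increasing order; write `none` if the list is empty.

1, 3

π⊥(n) = n₀ + n₁ζ³ + n₂ζ⁶ + n₃ζ⁹ where ζ = e^{iπ/4}.
candidate 1: n = (-1, 0, 0, 0) → π⊥ ≈ (-1.0000, +0.0000); max(|x|,|y|,|x±y|/√2) = 1.0000 ≤ 1.5 ⇒ ∈ W
candidate 2: n = (-1, 1, 1, 0) → π⊥ ≈ (-1.7071, -0.2929); max(|x|,|y|,|x±y|/√2) = 1.7071 > 1.5 ⇒ ∉ W
candidate 3: n = (-3, -1, 1, 2) → π⊥ ≈ (-0.8787, -0.2929); max(|x|,|y|,|x±y|/√2) = 0.8787 ≤ 1.5 ⇒ ∈ W
candidate 4: n = (-1, 0, 0, -1) → π⊥ ≈ (-1.7071, -0.7071); max(|x|,|y|,|x±y|/√2) = 1.7071 > 1.5 ⇒ ∉ W
candidate 5: n = (0, 1, 1, -1) → π⊥ ≈ (-1.4142, -1.0000); max(|x|,|y|,|x±y|/√2) = 1.7071 > 1.5 ⇒ ∉ W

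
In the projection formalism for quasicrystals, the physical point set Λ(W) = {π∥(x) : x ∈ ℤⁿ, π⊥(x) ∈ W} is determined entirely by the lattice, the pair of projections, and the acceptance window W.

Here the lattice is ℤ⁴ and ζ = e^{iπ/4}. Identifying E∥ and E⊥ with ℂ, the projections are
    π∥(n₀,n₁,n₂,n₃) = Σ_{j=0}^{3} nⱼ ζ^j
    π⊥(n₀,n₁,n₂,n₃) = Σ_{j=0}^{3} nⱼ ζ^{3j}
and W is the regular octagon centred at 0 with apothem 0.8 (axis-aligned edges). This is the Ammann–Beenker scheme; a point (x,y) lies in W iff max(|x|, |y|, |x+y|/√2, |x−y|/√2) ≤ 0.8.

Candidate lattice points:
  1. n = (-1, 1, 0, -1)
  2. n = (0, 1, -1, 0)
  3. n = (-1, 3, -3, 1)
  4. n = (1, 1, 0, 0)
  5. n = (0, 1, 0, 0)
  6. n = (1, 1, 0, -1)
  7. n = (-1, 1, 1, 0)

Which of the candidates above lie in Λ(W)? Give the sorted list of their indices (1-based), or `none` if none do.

With ζ = e^{iπ/4} the internal vectors are ζ^0,ζ^3,ζ^6,ζ^9.
#1 (-1, 1, 0, -1): internal (-2.414214, 0.000000); octagon support 2.414214 vs apothem 0.8 → ∉ W
#2 (0, 1, -1, 0): internal (-0.707107, 1.707107); octagon support 1.707107 vs apothem 0.8 → ∉ W
#3 (-1, 3, -3, 1): internal (-2.414214, 5.828427); octagon support 5.828427 vs apothem 0.8 → ∉ W
#4 (1, 1, 0, 0): internal (0.292893, 0.707107); octagon support 0.707107 vs apothem 0.8 → ∈ W
#5 (0, 1, 0, 0): internal (-0.707107, 0.707107); octagon support 1.000000 vs apothem 0.8 → ∉ W
#6 (1, 1, 0, -1): internal (-0.414214, 0.000000); octagon support 0.414214 vs apothem 0.8 → ∈ W
#7 (-1, 1, 1, 0): internal (-1.707107, -0.292893); octagon support 1.707107 vs apothem 0.8 → ∉ W

4, 6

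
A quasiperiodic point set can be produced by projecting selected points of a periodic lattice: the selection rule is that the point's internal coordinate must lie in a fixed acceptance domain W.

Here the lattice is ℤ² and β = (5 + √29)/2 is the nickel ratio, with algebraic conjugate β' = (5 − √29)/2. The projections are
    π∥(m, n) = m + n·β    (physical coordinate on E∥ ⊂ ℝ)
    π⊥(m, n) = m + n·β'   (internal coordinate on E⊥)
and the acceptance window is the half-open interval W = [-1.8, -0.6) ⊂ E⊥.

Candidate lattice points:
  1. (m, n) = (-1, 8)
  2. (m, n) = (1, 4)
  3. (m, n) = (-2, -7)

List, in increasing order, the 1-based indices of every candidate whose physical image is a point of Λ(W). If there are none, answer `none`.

Numerically β ≈ 5.192582 and β' = −1/β ≈ -0.192582.
#1 (-1,8): internal coord -1 + (8)·β' = -2.540659; -2.540659 ∉ [-1.8, -0.6) → out
#2 (1,4): internal coord 1 + (4)·β' = +0.229670; +0.229670 ∉ [-1.8, -0.6) → out
#3 (-2,-7): internal coord -2 + (-7)·β' = -0.651923; -0.651923 ∈ [-1.8, -0.6) → IN Λ

3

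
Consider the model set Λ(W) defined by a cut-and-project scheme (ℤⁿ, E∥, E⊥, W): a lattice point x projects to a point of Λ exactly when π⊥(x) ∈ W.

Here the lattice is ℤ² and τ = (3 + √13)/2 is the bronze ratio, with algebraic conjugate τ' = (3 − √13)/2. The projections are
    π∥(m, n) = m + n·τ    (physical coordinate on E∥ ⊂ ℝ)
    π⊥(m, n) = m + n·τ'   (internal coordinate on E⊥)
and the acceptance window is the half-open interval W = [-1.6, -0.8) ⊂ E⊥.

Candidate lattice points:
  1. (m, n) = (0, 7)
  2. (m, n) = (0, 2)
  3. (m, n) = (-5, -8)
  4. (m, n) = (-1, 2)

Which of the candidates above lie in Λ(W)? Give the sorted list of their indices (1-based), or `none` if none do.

Numerically τ ≈ 3.302776 and τ' = −1/τ ≈ -0.302776.
candidate 1: (m,n)=(0,7) → π∥ = 0+7·τ ≈ 23.119429, π⊥ = 0+7·τ' ≈ -2.119429 ∉ [-1.6, -0.8) ⇒ out
candidate 2: (m,n)=(0,2) → π∥ = 0+2·τ ≈ 6.605551, π⊥ = 0+2·τ' ≈ -0.605551 ∉ [-1.6, -0.8) ⇒ out
candidate 3: (m,n)=(-5,-8) → π∥ = -5-8·τ ≈ -31.422205, π⊥ = -5-8·τ' ≈ -2.577795 ∉ [-1.6, -0.8) ⇒ out
candidate 4: (m,n)=(-1,2) → π∥ = -1+2·τ ≈ 5.605551, π⊥ = -1+2·τ' ≈ -1.605551 ∉ [-1.6, -0.8) ⇒ out

none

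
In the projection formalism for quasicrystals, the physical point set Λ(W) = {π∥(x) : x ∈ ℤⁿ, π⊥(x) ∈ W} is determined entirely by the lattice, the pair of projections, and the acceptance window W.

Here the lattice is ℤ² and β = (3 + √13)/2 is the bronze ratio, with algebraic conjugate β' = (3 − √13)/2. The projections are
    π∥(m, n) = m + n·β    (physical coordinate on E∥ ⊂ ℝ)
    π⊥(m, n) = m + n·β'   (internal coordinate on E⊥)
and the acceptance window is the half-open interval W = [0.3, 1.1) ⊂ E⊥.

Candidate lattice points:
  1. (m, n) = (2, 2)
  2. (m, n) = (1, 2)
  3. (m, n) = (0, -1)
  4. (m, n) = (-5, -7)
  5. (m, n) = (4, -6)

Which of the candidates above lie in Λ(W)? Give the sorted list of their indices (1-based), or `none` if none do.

β' = (3−√13)/2 ≈ -0.30278.
[1] lift (2,2): star map gives 1.39445; window check 0.3 ≤ 1.39445 < 1.1 is false → out
[2] lift (1,2): star map gives 0.39445; window check 0.3 ≤ 0.39445 < 1.1 is true → IN Λ
[3] lift (0,-1): star map gives 0.30278; window check 0.3 ≤ 0.30278 < 1.1 is true → IN Λ
[4] lift (-5,-7): star map gives -2.88057; window check 0.3 ≤ -2.88057 < 1.1 is false → out
[5] lift (4,-6): star map gives 5.81665; window check 0.3 ≤ 5.81665 < 1.1 is false → out

2, 3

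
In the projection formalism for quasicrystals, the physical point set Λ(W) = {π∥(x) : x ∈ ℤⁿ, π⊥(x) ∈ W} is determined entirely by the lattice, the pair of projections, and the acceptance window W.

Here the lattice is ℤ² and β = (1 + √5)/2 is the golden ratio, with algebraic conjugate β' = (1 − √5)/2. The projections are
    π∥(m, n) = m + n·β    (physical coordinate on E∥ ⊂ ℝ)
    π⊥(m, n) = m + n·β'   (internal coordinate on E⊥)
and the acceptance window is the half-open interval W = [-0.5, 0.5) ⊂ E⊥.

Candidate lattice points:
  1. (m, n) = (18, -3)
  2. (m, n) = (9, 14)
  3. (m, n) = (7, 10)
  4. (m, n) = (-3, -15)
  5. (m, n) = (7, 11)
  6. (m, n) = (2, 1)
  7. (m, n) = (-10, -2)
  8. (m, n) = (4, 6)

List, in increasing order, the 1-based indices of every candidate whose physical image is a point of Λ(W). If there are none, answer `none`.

Numerically β ≈ 1.618034 and β' = −1/β ≈ -0.618034.
[1] lift (18,-3): star map gives 19.854102; window check -0.5 ≤ 19.854102 < 0.5 is false → out
[2] lift (9,14): star map gives 0.347524; window check -0.5 ≤ 0.347524 < 0.5 is true → IN Λ
[3] lift (7,10): star map gives 0.819660; window check -0.5 ≤ 0.819660 < 0.5 is false → out
[4] lift (-3,-15): star map gives 6.270510; window check -0.5 ≤ 6.270510 < 0.5 is false → out
[5] lift (7,11): star map gives 0.201626; window check -0.5 ≤ 0.201626 < 0.5 is true → IN Λ
[6] lift (2,1): star map gives 1.381966; window check -0.5 ≤ 1.381966 < 0.5 is false → out
[7] lift (-10,-2): star map gives -8.763932; window check -0.5 ≤ -8.763932 < 0.5 is false → out
[8] lift (4,6): star map gives 0.291796; window check -0.5 ≤ 0.291796 < 0.5 is true → IN Λ

2, 5, 8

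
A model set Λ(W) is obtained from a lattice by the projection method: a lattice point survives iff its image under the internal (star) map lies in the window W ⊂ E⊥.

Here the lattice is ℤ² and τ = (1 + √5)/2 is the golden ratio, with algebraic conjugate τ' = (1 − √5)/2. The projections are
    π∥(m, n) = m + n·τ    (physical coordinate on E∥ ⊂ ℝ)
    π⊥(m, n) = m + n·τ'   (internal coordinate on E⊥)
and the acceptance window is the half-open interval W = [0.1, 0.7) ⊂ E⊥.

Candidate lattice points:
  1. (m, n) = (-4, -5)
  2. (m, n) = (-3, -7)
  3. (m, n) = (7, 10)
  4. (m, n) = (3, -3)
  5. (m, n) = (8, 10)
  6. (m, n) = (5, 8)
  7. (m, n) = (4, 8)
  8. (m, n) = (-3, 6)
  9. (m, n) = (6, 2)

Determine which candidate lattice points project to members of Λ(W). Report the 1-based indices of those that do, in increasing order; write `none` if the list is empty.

none

Compute τ' = (1−√5)/2 = -0.618034, so π⊥(m,n) = m -0.618034·n.
[1] lift (-4,-5): star map gives -0.909830; window check 0.1 ≤ -0.909830 < 0.7 is false → out
[2] lift (-3,-7): star map gives 1.326238; window check 0.1 ≤ 1.326238 < 0.7 is false → out
[3] lift (7,10): star map gives 0.819660; window check 0.1 ≤ 0.819660 < 0.7 is false → out
[4] lift (3,-3): star map gives 4.854102; window check 0.1 ≤ 4.854102 < 0.7 is false → out
[5] lift (8,10): star map gives 1.819660; window check 0.1 ≤ 1.819660 < 0.7 is false → out
[6] lift (5,8): star map gives 0.055728; window check 0.1 ≤ 0.055728 < 0.7 is false → out
[7] lift (4,8): star map gives -0.944272; window check 0.1 ≤ -0.944272 < 0.7 is false → out
[8] lift (-3,6): star map gives -6.708204; window check 0.1 ≤ -6.708204 < 0.7 is false → out
[9] lift (6,2): star map gives 4.763932; window check 0.1 ≤ 4.763932 < 0.7 is false → out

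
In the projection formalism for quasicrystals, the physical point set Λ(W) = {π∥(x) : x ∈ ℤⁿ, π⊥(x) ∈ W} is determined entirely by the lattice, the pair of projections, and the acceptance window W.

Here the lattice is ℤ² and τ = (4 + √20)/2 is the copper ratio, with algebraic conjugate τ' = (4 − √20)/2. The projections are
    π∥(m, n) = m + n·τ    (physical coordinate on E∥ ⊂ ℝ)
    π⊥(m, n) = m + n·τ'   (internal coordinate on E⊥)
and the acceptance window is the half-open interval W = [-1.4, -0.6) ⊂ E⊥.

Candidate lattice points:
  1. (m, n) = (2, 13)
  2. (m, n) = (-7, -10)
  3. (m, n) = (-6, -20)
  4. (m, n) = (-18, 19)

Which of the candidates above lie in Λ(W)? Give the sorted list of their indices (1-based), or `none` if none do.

1, 3

τ' = (4−√20)/2 ≈ -0.236068.
[1] lift (2,13): star map gives -1.068884; window check -1.4 ≤ -1.068884 < -0.6 is true → IN Λ
[2] lift (-7,-10): star map gives -4.639320; window check -1.4 ≤ -4.639320 < -0.6 is false → out
[3] lift (-6,-20): star map gives -1.278640; window check -1.4 ≤ -1.278640 < -0.6 is true → IN Λ
[4] lift (-18,19): star map gives -22.485292; window check -1.4 ≤ -22.485292 < -0.6 is false → out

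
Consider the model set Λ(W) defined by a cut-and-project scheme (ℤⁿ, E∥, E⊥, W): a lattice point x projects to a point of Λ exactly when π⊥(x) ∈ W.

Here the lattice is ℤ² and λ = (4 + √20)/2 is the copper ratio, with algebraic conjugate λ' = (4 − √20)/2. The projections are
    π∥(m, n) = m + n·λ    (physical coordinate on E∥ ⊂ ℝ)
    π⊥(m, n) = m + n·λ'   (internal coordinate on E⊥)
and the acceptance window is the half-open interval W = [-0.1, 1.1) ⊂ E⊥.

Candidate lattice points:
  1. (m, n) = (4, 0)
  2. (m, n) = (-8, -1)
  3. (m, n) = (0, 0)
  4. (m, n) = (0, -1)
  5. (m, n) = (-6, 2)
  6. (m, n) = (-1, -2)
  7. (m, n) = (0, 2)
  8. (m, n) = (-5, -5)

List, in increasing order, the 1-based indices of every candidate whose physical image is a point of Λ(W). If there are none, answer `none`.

3, 4

λ' = (4−√20)/2 ≈ -0.236068.
#1 (4,0): internal coord 4 + (0)·λ' = +4.000000; +4.000000 ∉ [-0.1, 1.1) → out
#2 (-8,-1): internal coord -8 + (-1)·λ' = -7.763932; -7.763932 ∉ [-0.1, 1.1) → out
#3 (0,0): internal coord 0 + (0)·λ' = +0.000000; +0.000000 ∈ [-0.1, 1.1) → IN Λ
#4 (0,-1): internal coord 0 + (-1)·λ' = +0.236068; +0.236068 ∈ [-0.1, 1.1) → IN Λ
#5 (-6,2): internal coord -6 + (2)·λ' = -6.472136; -6.472136 ∉ [-0.1, 1.1) → out
#6 (-1,-2): internal coord -1 + (-2)·λ' = -0.527864; -0.527864 ∉ [-0.1, 1.1) → out
#7 (0,2): internal coord 0 + (2)·λ' = -0.472136; -0.472136 ∉ [-0.1, 1.1) → out
#8 (-5,-5): internal coord -5 + (-5)·λ' = -3.819660; -3.819660 ∉ [-0.1, 1.1) → out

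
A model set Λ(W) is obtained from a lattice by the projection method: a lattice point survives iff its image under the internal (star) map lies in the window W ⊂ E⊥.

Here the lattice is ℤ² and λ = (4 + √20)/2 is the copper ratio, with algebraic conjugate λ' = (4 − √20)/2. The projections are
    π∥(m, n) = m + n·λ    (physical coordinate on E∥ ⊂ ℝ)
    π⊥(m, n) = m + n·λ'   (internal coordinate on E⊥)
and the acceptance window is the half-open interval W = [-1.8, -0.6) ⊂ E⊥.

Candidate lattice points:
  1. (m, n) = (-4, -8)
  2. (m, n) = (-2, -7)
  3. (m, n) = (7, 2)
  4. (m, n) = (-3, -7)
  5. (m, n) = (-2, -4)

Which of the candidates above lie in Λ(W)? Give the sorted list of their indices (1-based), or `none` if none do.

4, 5

Compute λ' = (4−√20)/2 = -0.23607, so π⊥(m,n) = m -0.23607·n.
[1] lift (-4,-8): star map gives -2.11146; window check -1.8 ≤ -2.11146 < -0.6 is false → out
[2] lift (-2,-7): star map gives -0.34752; window check -1.8 ≤ -0.34752 < -0.6 is false → out
[3] lift (7,2): star map gives 6.52786; window check -1.8 ≤ 6.52786 < -0.6 is false → out
[4] lift (-3,-7): star map gives -1.34752; window check -1.8 ≤ -1.34752 < -0.6 is true → IN Λ
[5] lift (-2,-4): star map gives -1.05573; window check -1.8 ≤ -1.05573 < -0.6 is true → IN Λ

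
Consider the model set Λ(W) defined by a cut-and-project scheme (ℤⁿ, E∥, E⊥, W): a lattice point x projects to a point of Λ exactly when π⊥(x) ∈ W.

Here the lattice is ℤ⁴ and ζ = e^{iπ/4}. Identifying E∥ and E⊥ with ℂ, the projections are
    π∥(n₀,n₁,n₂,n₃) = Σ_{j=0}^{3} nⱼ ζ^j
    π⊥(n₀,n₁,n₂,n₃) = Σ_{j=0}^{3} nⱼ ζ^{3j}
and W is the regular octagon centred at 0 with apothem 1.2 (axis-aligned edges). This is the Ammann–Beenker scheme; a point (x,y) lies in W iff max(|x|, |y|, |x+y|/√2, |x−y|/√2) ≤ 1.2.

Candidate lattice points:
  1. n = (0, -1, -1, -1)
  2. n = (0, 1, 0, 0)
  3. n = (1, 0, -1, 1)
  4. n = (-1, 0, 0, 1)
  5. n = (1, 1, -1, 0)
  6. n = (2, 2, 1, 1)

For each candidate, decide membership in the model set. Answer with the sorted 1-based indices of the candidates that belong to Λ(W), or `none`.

π⊥(n) = n₀ + n₁ζ³ + n₂ζ⁶ + n₃ζ⁹ where ζ = e^{iπ/4}.
#1 (0, -1, -1, -1): internal (0.000000, -0.414214); octagon support 0.414214 vs apothem 1.2 → ∈ W
#2 (0, 1, 0, 0): internal (-0.707107, 0.707107); octagon support 1.000000 vs apothem 1.2 → ∈ W
#3 (1, 0, -1, 1): internal (1.707107, 1.707107); octagon support 2.414214 vs apothem 1.2 → ∉ W
#4 (-1, 0, 0, 1): internal (-0.292893, 0.707107); octagon support 0.707107 vs apothem 1.2 → ∈ W
#5 (1, 1, -1, 0): internal (0.292893, 1.707107); octagon support 1.707107 vs apothem 1.2 → ∉ W
#6 (2, 2, 1, 1): internal (1.292893, 1.121320); octagon support 1.707107 vs apothem 1.2 → ∉ W

1, 2, 4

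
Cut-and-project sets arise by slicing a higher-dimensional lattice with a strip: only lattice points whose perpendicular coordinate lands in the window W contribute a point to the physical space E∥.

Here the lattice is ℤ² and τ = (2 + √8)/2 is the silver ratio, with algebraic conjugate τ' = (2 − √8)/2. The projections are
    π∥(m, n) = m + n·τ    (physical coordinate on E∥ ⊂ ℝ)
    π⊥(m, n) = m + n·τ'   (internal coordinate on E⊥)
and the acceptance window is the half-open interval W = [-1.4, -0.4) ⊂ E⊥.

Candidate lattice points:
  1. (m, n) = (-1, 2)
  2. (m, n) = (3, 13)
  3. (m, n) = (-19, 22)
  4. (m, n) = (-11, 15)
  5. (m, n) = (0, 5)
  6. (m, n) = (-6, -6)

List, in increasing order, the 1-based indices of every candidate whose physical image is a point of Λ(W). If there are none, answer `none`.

Numerically τ ≈ 2.4142 and τ' = −1/τ ≈ -0.4142.
[1] lift (-1,2): star map gives -1.8284; window check -1.4 ≤ -1.8284 < -0.4 is false → out
[2] lift (3,13): star map gives -2.3848; window check -1.4 ≤ -2.3848 < -0.4 is false → out
[3] lift (-19,22): star map gives -28.1127; window check -1.4 ≤ -28.1127 < -0.4 is false → out
[4] lift (-11,15): star map gives -17.2132; window check -1.4 ≤ -17.2132 < -0.4 is false → out
[5] lift (0,5): star map gives -2.0711; window check -1.4 ≤ -2.0711 < -0.4 is false → out
[6] lift (-6,-6): star map gives -3.5147; window check -1.4 ≤ -3.5147 < -0.4 is false → out

none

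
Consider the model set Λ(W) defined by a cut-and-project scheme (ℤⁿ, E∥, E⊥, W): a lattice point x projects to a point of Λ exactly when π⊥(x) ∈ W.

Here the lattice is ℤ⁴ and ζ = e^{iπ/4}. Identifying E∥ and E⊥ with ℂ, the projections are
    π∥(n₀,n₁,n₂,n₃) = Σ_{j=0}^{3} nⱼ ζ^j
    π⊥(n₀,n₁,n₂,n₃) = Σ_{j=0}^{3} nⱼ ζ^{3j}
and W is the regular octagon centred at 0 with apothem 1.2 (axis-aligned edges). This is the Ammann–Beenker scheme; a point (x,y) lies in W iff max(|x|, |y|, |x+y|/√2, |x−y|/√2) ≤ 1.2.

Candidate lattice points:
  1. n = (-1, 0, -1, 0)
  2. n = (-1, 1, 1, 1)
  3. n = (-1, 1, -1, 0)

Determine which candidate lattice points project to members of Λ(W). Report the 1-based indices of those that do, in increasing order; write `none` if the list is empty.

π⊥(n) = n₀ + n₁ζ³ + n₂ζ⁶ + n₃ζ⁹ where ζ = e^{iπ/4}.
candidate 1: n = (-1, 0, -1, 0) → π⊥ ≈ (-1.00000, +1.00000); max(|x|,|y|,|x±y|/√2) = 1.41421 > 1.2 ⇒ ∉ W
candidate 2: n = (-1, 1, 1, 1) → π⊥ ≈ (-1.00000, +0.41421); max(|x|,|y|,|x±y|/√2) = 1.00000 ≤ 1.2 ⇒ ∈ W
candidate 3: n = (-1, 1, -1, 0) → π⊥ ≈ (-1.70711, +1.70711); max(|x|,|y|,|x±y|/√2) = 2.41421 > 1.2 ⇒ ∉ W

2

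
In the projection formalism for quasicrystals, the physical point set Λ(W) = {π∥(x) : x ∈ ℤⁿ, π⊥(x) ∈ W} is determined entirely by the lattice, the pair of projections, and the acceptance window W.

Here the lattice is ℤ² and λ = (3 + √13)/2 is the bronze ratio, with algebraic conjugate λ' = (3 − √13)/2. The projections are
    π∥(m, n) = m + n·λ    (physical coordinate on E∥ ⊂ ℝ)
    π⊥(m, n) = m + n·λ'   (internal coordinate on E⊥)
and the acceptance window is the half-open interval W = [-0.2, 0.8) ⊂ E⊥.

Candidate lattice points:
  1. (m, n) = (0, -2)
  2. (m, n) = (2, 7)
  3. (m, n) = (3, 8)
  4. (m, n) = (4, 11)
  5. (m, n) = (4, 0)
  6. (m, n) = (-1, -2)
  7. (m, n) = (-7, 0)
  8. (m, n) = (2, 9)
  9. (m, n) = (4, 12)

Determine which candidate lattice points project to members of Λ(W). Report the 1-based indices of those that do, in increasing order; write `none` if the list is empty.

Numerically λ ≈ 3.3028 and λ' = −1/λ ≈ -0.3028.
#1 (0,-2): internal coord 0 + (-2)·λ' = +0.6056; +0.6056 ∈ [-0.2, 0.8) → IN Λ
#2 (2,7): internal coord 2 + (7)·λ' = -0.1194; -0.1194 ∈ [-0.2, 0.8) → IN Λ
#3 (3,8): internal coord 3 + (8)·λ' = +0.5778; +0.5778 ∈ [-0.2, 0.8) → IN Λ
#4 (4,11): internal coord 4 + (11)·λ' = +0.6695; +0.6695 ∈ [-0.2, 0.8) → IN Λ
#5 (4,0): internal coord 4 + (0)·λ' = +4.0000; +4.0000 ∉ [-0.2, 0.8) → out
#6 (-1,-2): internal coord -1 + (-2)·λ' = -0.3944; -0.3944 ∉ [-0.2, 0.8) → out
#7 (-7,0): internal coord -7 + (0)·λ' = -7.0000; -7.0000 ∉ [-0.2, 0.8) → out
#8 (2,9): internal coord 2 + (9)·λ' = -0.7250; -0.7250 ∉ [-0.2, 0.8) → out
#9 (4,12): internal coord 4 + (12)·λ' = +0.3667; +0.3667 ∈ [-0.2, 0.8) → IN Λ

1, 2, 3, 4, 9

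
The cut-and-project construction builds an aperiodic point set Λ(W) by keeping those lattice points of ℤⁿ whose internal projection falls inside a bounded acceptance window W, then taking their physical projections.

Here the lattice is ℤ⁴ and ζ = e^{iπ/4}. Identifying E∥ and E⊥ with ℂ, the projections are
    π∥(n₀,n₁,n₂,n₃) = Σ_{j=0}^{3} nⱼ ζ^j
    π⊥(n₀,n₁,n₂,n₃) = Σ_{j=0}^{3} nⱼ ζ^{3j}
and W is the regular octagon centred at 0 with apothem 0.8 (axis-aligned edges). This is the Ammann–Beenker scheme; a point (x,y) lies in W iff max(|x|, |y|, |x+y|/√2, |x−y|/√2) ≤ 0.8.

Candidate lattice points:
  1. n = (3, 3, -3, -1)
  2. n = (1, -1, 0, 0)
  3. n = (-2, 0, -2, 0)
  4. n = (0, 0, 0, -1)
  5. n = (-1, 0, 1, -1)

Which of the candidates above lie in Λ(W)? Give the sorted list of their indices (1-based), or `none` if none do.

none

Internal map: ζ^{3j} for j=0..3 gives (1,0), (−√2/2,√2/2), (0,−1), (√2/2,√2/2).
candidate 1: n = (3, 3, -3, -1) → π⊥ ≈ (+0.17157, +4.41421); max(|x|,|y|,|x±y|/√2) = 4.41421 > 0.8 ⇒ ∉ W
candidate 2: n = (1, -1, 0, 0) → π⊥ ≈ (+1.70711, -0.70711); max(|x|,|y|,|x±y|/√2) = 1.70711 > 0.8 ⇒ ∉ W
candidate 3: n = (-2, 0, -2, 0) → π⊥ ≈ (-2.00000, +2.00000); max(|x|,|y|,|x±y|/√2) = 2.82843 > 0.8 ⇒ ∉ W
candidate 4: n = (0, 0, 0, -1) → π⊥ ≈ (-0.70711, -0.70711); max(|x|,|y|,|x±y|/√2) = 1.00000 > 0.8 ⇒ ∉ W
candidate 5: n = (-1, 0, 1, -1) → π⊥ ≈ (-1.70711, -1.70711); max(|x|,|y|,|x±y|/√2) = 2.41421 > 0.8 ⇒ ∉ W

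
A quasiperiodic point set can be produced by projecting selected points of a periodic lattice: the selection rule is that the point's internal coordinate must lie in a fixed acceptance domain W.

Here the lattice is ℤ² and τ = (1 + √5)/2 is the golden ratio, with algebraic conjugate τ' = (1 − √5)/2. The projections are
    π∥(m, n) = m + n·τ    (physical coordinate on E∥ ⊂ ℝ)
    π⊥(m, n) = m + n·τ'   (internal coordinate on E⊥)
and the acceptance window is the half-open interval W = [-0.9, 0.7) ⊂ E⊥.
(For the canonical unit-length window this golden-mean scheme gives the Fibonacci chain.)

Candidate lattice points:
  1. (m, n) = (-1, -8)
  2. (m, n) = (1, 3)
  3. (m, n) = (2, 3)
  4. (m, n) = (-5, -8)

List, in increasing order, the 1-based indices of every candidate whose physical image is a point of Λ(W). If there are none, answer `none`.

2, 3, 4

Compute τ' = (1−√5)/2 = -0.618034, so π⊥(m,n) = m -0.618034·n.
#1 (-1,-8): internal coord -1 + (-8)·τ' = +3.944272; +3.944272 ∉ [-0.9, 0.7) → out
#2 (1,3): internal coord 1 + (3)·τ' = -0.854102; -0.854102 ∈ [-0.9, 0.7) → IN Λ
#3 (2,3): internal coord 2 + (3)·τ' = +0.145898; +0.145898 ∈ [-0.9, 0.7) → IN Λ
#4 (-5,-8): internal coord -5 + (-8)·τ' = -0.055728; -0.055728 ∈ [-0.9, 0.7) → IN Λ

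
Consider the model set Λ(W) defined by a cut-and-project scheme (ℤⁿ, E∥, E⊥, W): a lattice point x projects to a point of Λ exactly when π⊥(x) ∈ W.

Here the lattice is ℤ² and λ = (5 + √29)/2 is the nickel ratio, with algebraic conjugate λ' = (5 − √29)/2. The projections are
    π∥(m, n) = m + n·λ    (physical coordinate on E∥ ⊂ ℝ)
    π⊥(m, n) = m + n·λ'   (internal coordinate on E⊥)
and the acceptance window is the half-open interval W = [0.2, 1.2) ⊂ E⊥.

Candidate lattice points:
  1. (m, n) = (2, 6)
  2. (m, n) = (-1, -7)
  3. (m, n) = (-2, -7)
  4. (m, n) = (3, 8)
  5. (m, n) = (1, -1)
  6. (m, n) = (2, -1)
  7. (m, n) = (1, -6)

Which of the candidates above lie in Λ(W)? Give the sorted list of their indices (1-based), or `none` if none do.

1, 2, 5

Numerically λ ≈ 5.1926 and λ' = −1/λ ≈ -0.1926.
[1] lift (2,6): star map gives 0.8445; window check 0.2 ≤ 0.8445 < 1.2 is true → IN Λ
[2] lift (-1,-7): star map gives 0.3481; window check 0.2 ≤ 0.3481 < 1.2 is true → IN Λ
[3] lift (-2,-7): star map gives -0.6519; window check 0.2 ≤ -0.6519 < 1.2 is false → out
[4] lift (3,8): star map gives 1.4593; window check 0.2 ≤ 1.4593 < 1.2 is false → out
[5] lift (1,-1): star map gives 1.1926; window check 0.2 ≤ 1.1926 < 1.2 is true → IN Λ
[6] lift (2,-1): star map gives 2.1926; window check 0.2 ≤ 2.1926 < 1.2 is false → out
[7] lift (1,-6): star map gives 2.1555; window check 0.2 ≤ 2.1555 < 1.2 is false → out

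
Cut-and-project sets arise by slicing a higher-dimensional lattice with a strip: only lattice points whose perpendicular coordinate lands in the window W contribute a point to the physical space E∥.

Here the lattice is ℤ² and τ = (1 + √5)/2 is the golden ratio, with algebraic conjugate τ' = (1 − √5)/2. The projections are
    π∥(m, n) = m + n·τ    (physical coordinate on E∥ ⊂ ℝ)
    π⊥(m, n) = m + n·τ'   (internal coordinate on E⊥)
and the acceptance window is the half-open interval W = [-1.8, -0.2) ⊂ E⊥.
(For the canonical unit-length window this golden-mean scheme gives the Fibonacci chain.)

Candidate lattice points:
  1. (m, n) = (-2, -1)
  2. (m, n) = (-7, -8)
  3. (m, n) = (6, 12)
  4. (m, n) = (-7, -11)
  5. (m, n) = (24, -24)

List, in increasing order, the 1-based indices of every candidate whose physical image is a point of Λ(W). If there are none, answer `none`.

1, 3, 4

Compute τ' = (1−√5)/2 = -0.6180, so π⊥(m,n) = m -0.6180·n.
candidate 1: (m,n)=(-2,-1) → π∥ = -2-1·τ ≈ -3.6180, π⊥ = -2-1·τ' ≈ -1.3820 ∈ [-1.8, -0.2) ⇒ IN Λ
candidate 2: (m,n)=(-7,-8) → π∥ = -7-8·τ ≈ -19.9443, π⊥ = -7-8·τ' ≈ -2.0557 ∉ [-1.8, -0.2) ⇒ out
candidate 3: (m,n)=(6,12) → π∥ = 6+12·τ ≈ 25.4164, π⊥ = 6+12·τ' ≈ -1.4164 ∈ [-1.8, -0.2) ⇒ IN Λ
candidate 4: (m,n)=(-7,-11) → π∥ = -7-11·τ ≈ -24.7984, π⊥ = -7-11·τ' ≈ -0.2016 ∈ [-1.8, -0.2) ⇒ IN Λ
candidate 5: (m,n)=(24,-24) → π∥ = 24-24·τ ≈ -14.8328, π⊥ = 24-24·τ' ≈ 38.8328 ∉ [-1.8, -0.2) ⇒ out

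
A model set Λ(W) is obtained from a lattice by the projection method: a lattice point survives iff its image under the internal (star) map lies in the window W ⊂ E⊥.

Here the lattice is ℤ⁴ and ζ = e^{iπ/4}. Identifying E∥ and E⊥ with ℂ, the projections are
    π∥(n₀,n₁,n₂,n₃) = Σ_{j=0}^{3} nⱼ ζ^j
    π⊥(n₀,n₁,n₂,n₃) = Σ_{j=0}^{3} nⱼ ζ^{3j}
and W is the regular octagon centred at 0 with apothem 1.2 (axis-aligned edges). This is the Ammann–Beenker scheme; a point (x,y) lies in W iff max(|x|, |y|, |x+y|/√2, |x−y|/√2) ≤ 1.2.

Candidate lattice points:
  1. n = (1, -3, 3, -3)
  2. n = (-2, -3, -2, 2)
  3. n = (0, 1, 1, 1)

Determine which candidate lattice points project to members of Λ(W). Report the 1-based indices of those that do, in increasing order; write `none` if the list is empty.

3

Internal map: ζ^{3j} for j=0..3 gives (1,0), (−√2/2,√2/2), (0,−1), (√2/2,√2/2).
#1 (1, -3, 3, -3): internal (1.000000, -7.242641); octagon support 7.242641 vs apothem 1.2 → ∉ W
#2 (-2, -3, -2, 2): internal (1.535534, 1.292893); octagon support 2.000000 vs apothem 1.2 → ∉ W
#3 (0, 1, 1, 1): internal (0.000000, 0.414214); octagon support 0.414214 vs apothem 1.2 → ∈ W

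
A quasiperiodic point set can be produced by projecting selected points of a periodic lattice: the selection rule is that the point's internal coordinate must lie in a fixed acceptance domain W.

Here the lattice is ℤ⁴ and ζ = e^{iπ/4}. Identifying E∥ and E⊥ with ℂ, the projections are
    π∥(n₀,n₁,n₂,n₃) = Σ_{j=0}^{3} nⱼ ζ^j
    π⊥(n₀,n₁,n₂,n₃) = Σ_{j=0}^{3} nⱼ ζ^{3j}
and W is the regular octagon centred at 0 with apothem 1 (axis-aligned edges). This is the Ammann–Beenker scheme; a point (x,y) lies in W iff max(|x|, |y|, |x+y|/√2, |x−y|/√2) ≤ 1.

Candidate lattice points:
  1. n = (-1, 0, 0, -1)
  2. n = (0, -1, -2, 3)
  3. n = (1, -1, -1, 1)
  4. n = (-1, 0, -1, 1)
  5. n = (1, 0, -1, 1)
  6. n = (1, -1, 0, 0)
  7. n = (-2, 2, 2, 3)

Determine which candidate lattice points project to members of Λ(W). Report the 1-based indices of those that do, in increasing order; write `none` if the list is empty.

With ζ = e^{iπ/4} the internal vectors are ζ^0,ζ^3,ζ^6,ζ^9.
candidate 1: n = (-1, 0, 0, -1) → π⊥ ≈ (-1.70711, -0.70711); max(|x|,|y|,|x±y|/√2) = 1.70711 > 1 ⇒ ∉ W
candidate 2: n = (0, -1, -2, 3) → π⊥ ≈ (+2.82843, +3.41421); max(|x|,|y|,|x±y|/√2) = 4.41421 > 1 ⇒ ∉ W
candidate 3: n = (1, -1, -1, 1) → π⊥ ≈ (+2.41421, +1.00000); max(|x|,|y|,|x±y|/√2) = 2.41421 > 1 ⇒ ∉ W
candidate 4: n = (-1, 0, -1, 1) → π⊥ ≈ (-0.29289, +1.70711); max(|x|,|y|,|x±y|/√2) = 1.70711 > 1 ⇒ ∉ W
candidate 5: n = (1, 0, -1, 1) → π⊥ ≈ (+1.70711, +1.70711); max(|x|,|y|,|x±y|/√2) = 2.41421 > 1 ⇒ ∉ W
candidate 6: n = (1, -1, 0, 0) → π⊥ ≈ (+1.70711, -0.70711); max(|x|,|y|,|x±y|/√2) = 1.70711 > 1 ⇒ ∉ W
candidate 7: n = (-2, 2, 2, 3) → π⊥ ≈ (-1.29289, +1.53553); max(|x|,|y|,|x±y|/√2) = 2.00000 > 1 ⇒ ∉ W

none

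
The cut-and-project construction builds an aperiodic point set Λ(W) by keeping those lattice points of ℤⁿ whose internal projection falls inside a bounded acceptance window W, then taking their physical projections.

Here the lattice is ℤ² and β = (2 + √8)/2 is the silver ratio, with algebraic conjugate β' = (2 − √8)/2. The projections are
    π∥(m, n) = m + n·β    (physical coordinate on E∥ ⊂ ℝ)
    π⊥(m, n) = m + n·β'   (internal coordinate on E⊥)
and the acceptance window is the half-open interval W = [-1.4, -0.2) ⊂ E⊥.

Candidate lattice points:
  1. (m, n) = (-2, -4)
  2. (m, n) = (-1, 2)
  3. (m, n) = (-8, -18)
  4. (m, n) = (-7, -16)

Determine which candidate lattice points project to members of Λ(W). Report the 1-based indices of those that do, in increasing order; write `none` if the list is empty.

1, 3, 4

Numerically β ≈ 2.4142 and β' = −1/β ≈ -0.4142.
[1] lift (-2,-4): star map gives -0.3431; window check -1.4 ≤ -0.3431 < -0.2 is true → IN Λ
[2] lift (-1,2): star map gives -1.8284; window check -1.4 ≤ -1.8284 < -0.2 is false → out
[3] lift (-8,-18): star map gives -0.5442; window check -1.4 ≤ -0.5442 < -0.2 is true → IN Λ
[4] lift (-7,-16): star map gives -0.3726; window check -1.4 ≤ -0.3726 < -0.2 is true → IN Λ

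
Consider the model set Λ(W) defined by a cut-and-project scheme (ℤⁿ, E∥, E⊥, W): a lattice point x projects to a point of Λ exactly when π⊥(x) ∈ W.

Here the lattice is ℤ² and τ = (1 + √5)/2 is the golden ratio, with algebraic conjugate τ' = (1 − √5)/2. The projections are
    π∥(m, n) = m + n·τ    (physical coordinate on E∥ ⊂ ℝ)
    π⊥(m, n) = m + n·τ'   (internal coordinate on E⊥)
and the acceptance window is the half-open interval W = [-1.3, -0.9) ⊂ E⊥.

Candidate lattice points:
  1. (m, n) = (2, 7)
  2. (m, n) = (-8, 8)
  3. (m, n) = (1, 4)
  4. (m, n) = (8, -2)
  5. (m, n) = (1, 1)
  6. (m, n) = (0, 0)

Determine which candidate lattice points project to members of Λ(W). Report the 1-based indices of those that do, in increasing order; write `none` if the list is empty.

none

Compute τ' = (1−√5)/2 = -0.618034, so π⊥(m,n) = m -0.618034·n.
[1] lift (2,7): star map gives -2.326238; window check -1.3 ≤ -2.326238 < -0.9 is false → out
[2] lift (-8,8): star map gives -12.944272; window check -1.3 ≤ -12.944272 < -0.9 is false → out
[3] lift (1,4): star map gives -1.472136; window check -1.3 ≤ -1.472136 < -0.9 is false → out
[4] lift (8,-2): star map gives 9.236068; window check -1.3 ≤ 9.236068 < -0.9 is false → out
[5] lift (1,1): star map gives 0.381966; window check -1.3 ≤ 0.381966 < -0.9 is false → out
[6] lift (0,0): star map gives 0.000000; window check -1.3 ≤ 0.000000 < -0.9 is false → out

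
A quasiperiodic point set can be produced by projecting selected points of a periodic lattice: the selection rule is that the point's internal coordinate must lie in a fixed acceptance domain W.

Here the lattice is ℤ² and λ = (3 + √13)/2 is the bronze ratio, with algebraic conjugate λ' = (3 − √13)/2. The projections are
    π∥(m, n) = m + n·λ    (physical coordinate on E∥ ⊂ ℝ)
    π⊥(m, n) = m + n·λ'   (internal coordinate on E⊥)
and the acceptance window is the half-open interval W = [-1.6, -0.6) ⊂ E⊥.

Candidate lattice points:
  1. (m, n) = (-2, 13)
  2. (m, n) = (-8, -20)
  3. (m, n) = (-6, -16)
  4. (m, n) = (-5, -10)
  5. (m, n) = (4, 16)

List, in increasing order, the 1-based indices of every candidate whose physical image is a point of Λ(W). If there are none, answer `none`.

3, 5

Numerically λ ≈ 3.30278 and λ' = −1/λ ≈ -0.30278.
[1] lift (-2,13): star map gives -5.93608; window check -1.6 ≤ -5.93608 < -0.6 is false → out
[2] lift (-8,-20): star map gives -1.94449; window check -1.6 ≤ -1.94449 < -0.6 is false → out
[3] lift (-6,-16): star map gives -1.15559; window check -1.6 ≤ -1.15559 < -0.6 is true → IN Λ
[4] lift (-5,-10): star map gives -1.97224; window check -1.6 ≤ -1.97224 < -0.6 is false → out
[5] lift (4,16): star map gives -0.84441; window check -1.6 ≤ -0.84441 < -0.6 is true → IN Λ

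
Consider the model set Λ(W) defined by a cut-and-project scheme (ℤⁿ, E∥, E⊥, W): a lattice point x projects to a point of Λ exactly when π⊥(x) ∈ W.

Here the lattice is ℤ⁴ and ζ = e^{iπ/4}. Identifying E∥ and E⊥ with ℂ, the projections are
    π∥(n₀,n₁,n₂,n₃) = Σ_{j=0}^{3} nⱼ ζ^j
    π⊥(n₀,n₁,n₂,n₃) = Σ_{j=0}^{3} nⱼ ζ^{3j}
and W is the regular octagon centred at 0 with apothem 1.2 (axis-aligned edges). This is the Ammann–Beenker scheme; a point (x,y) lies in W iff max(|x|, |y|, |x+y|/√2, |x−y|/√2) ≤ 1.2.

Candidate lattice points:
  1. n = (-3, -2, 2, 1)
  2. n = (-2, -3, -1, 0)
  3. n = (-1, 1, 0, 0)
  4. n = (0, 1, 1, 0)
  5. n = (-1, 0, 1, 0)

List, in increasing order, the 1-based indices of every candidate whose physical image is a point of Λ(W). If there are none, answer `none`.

2, 4

Internal map: ζ^{3j} for j=0..3 gives (1,0), (−√2/2,√2/2), (0,−1), (√2/2,√2/2).
candidate 1: n = (-3, -2, 2, 1) → π⊥ ≈ (-0.8787, -2.7071); max(|x|,|y|,|x±y|/√2) = 2.7071 > 1.2 ⇒ ∉ W
candidate 2: n = (-2, -3, -1, 0) → π⊥ ≈ (+0.1213, -1.1213); max(|x|,|y|,|x±y|/√2) = 1.1213 ≤ 1.2 ⇒ ∈ W
candidate 3: n = (-1, 1, 0, 0) → π⊥ ≈ (-1.7071, +0.7071); max(|x|,|y|,|x±y|/√2) = 1.7071 > 1.2 ⇒ ∉ W
candidate 4: n = (0, 1, 1, 0) → π⊥ ≈ (-0.7071, -0.2929); max(|x|,|y|,|x±y|/√2) = 0.7071 ≤ 1.2 ⇒ ∈ W
candidate 5: n = (-1, 0, 1, 0) → π⊥ ≈ (-1.0000, -1.0000); max(|x|,|y|,|x±y|/√2) = 1.4142 > 1.2 ⇒ ∉ W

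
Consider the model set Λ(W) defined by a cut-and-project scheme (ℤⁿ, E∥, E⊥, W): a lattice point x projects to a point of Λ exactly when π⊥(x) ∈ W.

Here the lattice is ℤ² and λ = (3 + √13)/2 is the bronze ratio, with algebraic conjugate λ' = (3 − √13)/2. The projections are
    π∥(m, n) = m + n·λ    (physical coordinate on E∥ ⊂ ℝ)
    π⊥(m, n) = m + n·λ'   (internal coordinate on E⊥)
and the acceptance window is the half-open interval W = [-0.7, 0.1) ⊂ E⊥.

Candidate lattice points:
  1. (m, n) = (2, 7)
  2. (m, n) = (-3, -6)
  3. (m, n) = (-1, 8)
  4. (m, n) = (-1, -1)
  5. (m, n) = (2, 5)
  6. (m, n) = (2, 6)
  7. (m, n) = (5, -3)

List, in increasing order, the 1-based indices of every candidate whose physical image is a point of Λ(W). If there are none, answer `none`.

Numerically λ ≈ 3.3028 and λ' = −1/λ ≈ -0.3028.
candidate 1: (m,n)=(2,7) → π∥ = 2+7·λ ≈ 25.1194, π⊥ = 2+7·λ' ≈ -0.1194 ∈ [-0.7, 0.1) ⇒ IN Λ
candidate 2: (m,n)=(-3,-6) → π∥ = -3-6·λ ≈ -22.8167, π⊥ = -3-6·λ' ≈ -1.1833 ∉ [-0.7, 0.1) ⇒ out
candidate 3: (m,n)=(-1,8) → π∥ = -1+8·λ ≈ 25.4222, π⊥ = -1+8·λ' ≈ -3.4222 ∉ [-0.7, 0.1) ⇒ out
candidate 4: (m,n)=(-1,-1) → π∥ = -1-1·λ ≈ -4.3028, π⊥ = -1-1·λ' ≈ -0.6972 ∈ [-0.7, 0.1) ⇒ IN Λ
candidate 5: (m,n)=(2,5) → π∥ = 2+5·λ ≈ 18.5139, π⊥ = 2+5·λ' ≈ 0.4861 ∉ [-0.7, 0.1) ⇒ out
candidate 6: (m,n)=(2,6) → π∥ = 2+6·λ ≈ 21.8167, π⊥ = 2+6·λ' ≈ 0.1833 ∉ [-0.7, 0.1) ⇒ out
candidate 7: (m,n)=(5,-3) → π∥ = 5-3·λ ≈ -4.9083, π⊥ = 5-3·λ' ≈ 5.9083 ∉ [-0.7, 0.1) ⇒ out

1, 4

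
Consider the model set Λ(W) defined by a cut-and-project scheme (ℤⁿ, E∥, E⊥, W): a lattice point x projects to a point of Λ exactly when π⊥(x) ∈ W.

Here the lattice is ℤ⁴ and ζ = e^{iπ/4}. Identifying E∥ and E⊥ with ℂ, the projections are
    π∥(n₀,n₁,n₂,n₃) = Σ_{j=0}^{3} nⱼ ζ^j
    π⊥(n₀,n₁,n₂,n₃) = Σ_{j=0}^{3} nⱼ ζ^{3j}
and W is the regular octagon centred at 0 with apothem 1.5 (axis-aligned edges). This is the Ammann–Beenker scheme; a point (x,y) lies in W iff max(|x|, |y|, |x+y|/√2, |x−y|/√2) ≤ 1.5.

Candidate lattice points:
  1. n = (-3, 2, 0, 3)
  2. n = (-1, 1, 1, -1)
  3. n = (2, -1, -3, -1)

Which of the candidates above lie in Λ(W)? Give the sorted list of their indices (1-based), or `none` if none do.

none

With ζ = e^{iπ/4} the internal vectors are ζ^0,ζ^3,ζ^6,ζ^9.
candidate 1: n = (-3, 2, 0, 3) → π⊥ ≈ (-2.292893, +3.535534); max(|x|,|y|,|x±y|/√2) = 4.121320 > 1.5 ⇒ ∉ W
candidate 2: n = (-1, 1, 1, -1) → π⊥ ≈ (-2.414214, -1.000000); max(|x|,|y|,|x±y|/√2) = 2.414214 > 1.5 ⇒ ∉ W
candidate 3: n = (2, -1, -3, -1) → π⊥ ≈ (+2.000000, +1.585786); max(|x|,|y|,|x±y|/√2) = 2.535534 > 1.5 ⇒ ∉ W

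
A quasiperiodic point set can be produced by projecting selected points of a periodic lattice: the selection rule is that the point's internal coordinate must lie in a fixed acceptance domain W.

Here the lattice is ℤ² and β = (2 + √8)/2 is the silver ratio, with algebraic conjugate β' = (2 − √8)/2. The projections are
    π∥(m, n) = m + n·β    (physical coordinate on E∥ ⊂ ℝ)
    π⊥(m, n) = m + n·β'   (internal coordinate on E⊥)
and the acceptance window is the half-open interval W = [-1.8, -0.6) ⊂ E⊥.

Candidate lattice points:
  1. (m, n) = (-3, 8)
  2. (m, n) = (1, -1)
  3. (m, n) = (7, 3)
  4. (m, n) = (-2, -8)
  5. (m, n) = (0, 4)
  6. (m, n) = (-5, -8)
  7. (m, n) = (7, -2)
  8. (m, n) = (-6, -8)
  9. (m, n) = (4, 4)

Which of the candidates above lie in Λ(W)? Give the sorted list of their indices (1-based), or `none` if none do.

β' = (2−√8)/2 ≈ -0.41421.
candidate 1: (m,n)=(-3,8) → π∥ = -3+8·β ≈ 16.31371, π⊥ = -3+8·β' ≈ -6.31371 ∉ [-1.8, -0.6) ⇒ out
candidate 2: (m,n)=(1,-1) → π∥ = 1-1·β ≈ -1.41421, π⊥ = 1-1·β' ≈ 1.41421 ∉ [-1.8, -0.6) ⇒ out
candidate 3: (m,n)=(7,3) → π∥ = 7+3·β ≈ 14.24264, π⊥ = 7+3·β' ≈ 5.75736 ∉ [-1.8, -0.6) ⇒ out
candidate 4: (m,n)=(-2,-8) → π∥ = -2-8·β ≈ -21.31371, π⊥ = -2-8·β' ≈ 1.31371 ∉ [-1.8, -0.6) ⇒ out
candidate 5: (m,n)=(0,4) → π∥ = 0+4·β ≈ 9.65685, π⊥ = 0+4·β' ≈ -1.65685 ∈ [-1.8, -0.6) ⇒ IN Λ
candidate 6: (m,n)=(-5,-8) → π∥ = -5-8·β ≈ -24.31371, π⊥ = -5-8·β' ≈ -1.68629 ∈ [-1.8, -0.6) ⇒ IN Λ
candidate 7: (m,n)=(7,-2) → π∥ = 7-2·β ≈ 2.17157, π⊥ = 7-2·β' ≈ 7.82843 ∉ [-1.8, -0.6) ⇒ out
candidate 8: (m,n)=(-6,-8) → π∥ = -6-8·β ≈ -25.31371, π⊥ = -6-8·β' ≈ -2.68629 ∉ [-1.8, -0.6) ⇒ out
candidate 9: (m,n)=(4,4) → π∥ = 4+4·β ≈ 13.65685, π⊥ = 4+4·β' ≈ 2.34315 ∉ [-1.8, -0.6) ⇒ out

5, 6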